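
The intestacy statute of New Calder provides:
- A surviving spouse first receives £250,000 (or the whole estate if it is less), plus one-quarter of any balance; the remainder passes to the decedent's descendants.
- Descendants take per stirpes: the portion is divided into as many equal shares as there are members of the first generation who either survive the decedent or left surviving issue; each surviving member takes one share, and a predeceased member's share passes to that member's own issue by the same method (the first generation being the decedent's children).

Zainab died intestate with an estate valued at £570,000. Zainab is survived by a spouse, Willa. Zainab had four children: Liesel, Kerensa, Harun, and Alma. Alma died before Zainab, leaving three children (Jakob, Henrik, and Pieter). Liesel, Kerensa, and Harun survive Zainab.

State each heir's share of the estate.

Willa: £330,000; Liesel: £60,000; Kerensa: £60,000; Harun: £60,000; Jakob: £20,000; Henrik: £20,000; Pieter: £20,000

Willa first takes £250,000, leaving a balance of £320,000. Willa then takes one-quarter of the balance (£80,000), for a total of £330,000. The remaining £240,000 passes to the descendants.
The descendants' portion (£240,000) is divided into 4 shares of £60,000: Liesel, Kerensa, and Harun each take £60,000; Alma's £60,000 share passes to Alma's issue.
Alma's share (£60,000) is divided into 3 shares of £20,000: Jakob, Henrik, and Pieter each take £20,000.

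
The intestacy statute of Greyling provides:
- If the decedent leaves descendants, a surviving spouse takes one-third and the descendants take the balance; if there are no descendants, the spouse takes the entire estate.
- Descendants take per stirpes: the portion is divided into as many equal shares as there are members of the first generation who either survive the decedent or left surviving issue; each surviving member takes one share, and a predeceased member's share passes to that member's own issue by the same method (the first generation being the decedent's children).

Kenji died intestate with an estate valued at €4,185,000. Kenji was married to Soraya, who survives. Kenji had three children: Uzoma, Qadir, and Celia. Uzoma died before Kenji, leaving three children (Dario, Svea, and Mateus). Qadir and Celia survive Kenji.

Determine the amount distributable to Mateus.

Mateus receives €310,000.

Soraya takes one-third of €4,185,000 = €1,395,000. The remaining €2,790,000 passes to the descendants.
The descendants' portion (€2,790,000) is divided into 3 shares of €930,000: Qadir and Celia each take €930,000; Uzoma's €930,000 share passes to Uzoma's issue.
Uzoma's share (€930,000) is divided into 3 shares of €310,000: Dario, Svea, and Mateus each take €310,000.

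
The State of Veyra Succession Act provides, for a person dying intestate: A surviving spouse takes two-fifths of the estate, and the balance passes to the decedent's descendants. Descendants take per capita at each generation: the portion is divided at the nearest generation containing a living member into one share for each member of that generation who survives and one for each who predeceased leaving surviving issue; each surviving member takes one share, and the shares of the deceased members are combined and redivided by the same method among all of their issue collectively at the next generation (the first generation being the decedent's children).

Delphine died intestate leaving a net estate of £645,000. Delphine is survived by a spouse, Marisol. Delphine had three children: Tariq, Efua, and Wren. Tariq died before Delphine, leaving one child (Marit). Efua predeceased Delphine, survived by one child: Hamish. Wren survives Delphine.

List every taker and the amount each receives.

Marisol: £258,000; Marit: £129,000; Hamish: £129,000; Wren: £129,000

Marisol takes two-fifths of £645,000 = £258,000. The remaining £387,000 passes to the descendants.
The descendants' portion (£387,000) is divided at the children's generation into 3 shares of £129,000. Wren takes £129,000. The 2 shares of the deceased (Tariq and Efua) are combined into a pool of £258,000.
That pool (£258,000) is divided at the grandchildren's generation equally among Marit and Hamish: £129,000 each.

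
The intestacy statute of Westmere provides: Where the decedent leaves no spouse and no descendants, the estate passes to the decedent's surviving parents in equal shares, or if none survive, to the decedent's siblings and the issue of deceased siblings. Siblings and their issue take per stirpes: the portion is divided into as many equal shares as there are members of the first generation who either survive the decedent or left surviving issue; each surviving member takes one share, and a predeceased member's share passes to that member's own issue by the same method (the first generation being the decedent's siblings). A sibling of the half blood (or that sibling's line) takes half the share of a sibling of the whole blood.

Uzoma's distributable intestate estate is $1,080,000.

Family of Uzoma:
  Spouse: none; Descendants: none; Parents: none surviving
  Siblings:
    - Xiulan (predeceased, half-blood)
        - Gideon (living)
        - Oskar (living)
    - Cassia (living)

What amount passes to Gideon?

Gideon receives $180,000.

The entire $1,080,000 passes to the siblings and their issue.
Counting each half-blood sibling's line as half a unit, there are 3/2 units in $1,080,000, so one unit is $720,000. Whole-blood lines (Cassia) take $720,000 each; half-blood lines (Xiulan) take $360,000 each.
Xiulan's share ($360,000) is divided into 2 shares of $180,000: Gideon and Oskar each take $180,000.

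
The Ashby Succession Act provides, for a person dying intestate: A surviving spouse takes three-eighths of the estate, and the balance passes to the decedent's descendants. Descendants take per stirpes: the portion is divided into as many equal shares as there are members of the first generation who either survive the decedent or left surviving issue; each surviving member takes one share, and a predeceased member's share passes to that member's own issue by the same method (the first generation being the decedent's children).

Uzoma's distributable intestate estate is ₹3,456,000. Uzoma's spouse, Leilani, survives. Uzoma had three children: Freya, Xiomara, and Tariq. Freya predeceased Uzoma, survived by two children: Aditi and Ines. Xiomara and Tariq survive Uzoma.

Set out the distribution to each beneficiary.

Leilani takes three-eighths of ₹3,456,000 = ₹1,296,000. The remaining ₹2,160,000 passes to the descendants.
The descendants' portion (₹2,160,000) is divided into 3 shares of ₹720,000: Xiomara and Tariq each take ₹720,000; Freya's ₹720,000 share passes to Freya's issue.
Freya's share (₹720,000) is divided into 2 shares of ₹360,000: Aditi and Ines each take ₹360,000.

Leilani: ₹1,296,000; Aditi: ₹360,000; Ines: ₹360,000; Xiomara: ₹720,000; Tariq: ₹720,000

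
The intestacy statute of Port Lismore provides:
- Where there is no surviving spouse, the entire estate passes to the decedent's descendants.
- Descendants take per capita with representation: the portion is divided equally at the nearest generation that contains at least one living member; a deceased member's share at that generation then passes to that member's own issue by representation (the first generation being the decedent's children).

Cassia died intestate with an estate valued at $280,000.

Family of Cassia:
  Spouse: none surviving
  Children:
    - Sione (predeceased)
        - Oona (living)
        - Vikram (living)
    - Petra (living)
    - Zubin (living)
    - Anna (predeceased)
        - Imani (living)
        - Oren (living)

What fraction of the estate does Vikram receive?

Vikram receives 1/8 of the estate.

The entire $280,000 passes to the descendants.
That amount ($280,000) is divided into 4 shares of $70,000: Petra and Zubin each take $70,000; Sione's $70,000 share passes to Sione's issue; Anna's $70,000 share passes to Anna's issue.
Sione's share ($70,000) is divided into 2 shares of $35,000: Oona and Vikram each take $35,000.
Anna's share ($70,000) is divided into 2 shares of $35,000: Imani and Oren each take $35,000.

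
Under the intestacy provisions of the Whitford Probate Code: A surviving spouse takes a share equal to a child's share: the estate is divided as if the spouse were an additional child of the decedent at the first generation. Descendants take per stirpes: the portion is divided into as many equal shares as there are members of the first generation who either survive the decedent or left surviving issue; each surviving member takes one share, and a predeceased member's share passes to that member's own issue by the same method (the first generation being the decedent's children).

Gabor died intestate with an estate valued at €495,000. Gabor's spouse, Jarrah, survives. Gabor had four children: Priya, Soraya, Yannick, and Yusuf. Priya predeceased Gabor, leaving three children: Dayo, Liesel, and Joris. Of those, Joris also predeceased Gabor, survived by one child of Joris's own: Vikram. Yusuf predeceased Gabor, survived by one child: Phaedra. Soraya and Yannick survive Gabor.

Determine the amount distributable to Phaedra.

The spouse counts as an additional share at the children's level, so there are 5 primary shares of €99,000. Jarrah takes one such share (€99,000).
The children's combined portion (€396,000) is divided into 4 shares of €99,000: Soraya and Yannick each take €99,000; Priya's €99,000 share passes to Priya's issue; Yusuf's €99,000 share passes to Yusuf's issue.
Priya's share (€99,000) is divided into 3 shares of €33,000: Dayo and Liesel each take €33,000; Joris's €33,000 share passes to Joris's issue.
Joris's share (€33,000) passes entirely to Vikram.
Yusuf's share (€99,000) passes entirely to Phaedra.

Phaedra receives €99,000.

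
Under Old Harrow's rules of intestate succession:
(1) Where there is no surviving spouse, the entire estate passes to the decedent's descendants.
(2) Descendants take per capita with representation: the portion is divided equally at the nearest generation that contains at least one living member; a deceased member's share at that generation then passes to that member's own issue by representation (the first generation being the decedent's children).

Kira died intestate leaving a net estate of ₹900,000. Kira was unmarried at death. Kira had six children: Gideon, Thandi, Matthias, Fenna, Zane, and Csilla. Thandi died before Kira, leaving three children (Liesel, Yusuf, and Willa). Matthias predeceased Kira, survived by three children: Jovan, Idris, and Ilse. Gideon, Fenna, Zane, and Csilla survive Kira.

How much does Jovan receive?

Jovan receives ₹50,000.

The entire ₹900,000 passes to the descendants.
That amount (₹900,000) is divided into 6 shares of ₹150,000: Gideon, Fenna, Zane, and Csilla each take ₹150,000; Thandi's ₹150,000 share passes to Thandi's issue; Matthias's ₹150,000 share passes to Matthias's issue.
Thandi's share (₹150,000) is divided into 3 shares of ₹50,000: Liesel, Yusuf, and Willa each take ₹50,000.
Matthias's share (₹150,000) is divided into 3 shares of ₹50,000: Jovan, Idris, and Ilse each take ₹50,000.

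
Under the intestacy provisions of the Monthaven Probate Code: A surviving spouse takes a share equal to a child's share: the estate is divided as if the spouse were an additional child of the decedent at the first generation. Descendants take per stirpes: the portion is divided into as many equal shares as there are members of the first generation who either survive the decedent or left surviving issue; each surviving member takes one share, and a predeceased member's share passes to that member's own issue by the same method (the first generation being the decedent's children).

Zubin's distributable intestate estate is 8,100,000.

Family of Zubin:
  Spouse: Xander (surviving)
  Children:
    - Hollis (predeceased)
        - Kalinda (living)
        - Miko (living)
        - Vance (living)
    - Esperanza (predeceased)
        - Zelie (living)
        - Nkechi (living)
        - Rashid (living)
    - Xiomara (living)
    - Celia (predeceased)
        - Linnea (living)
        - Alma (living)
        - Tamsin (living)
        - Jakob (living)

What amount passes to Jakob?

The spouse counts as an additional share at the children's level, so there are 5 primary shares of 1,620,000. Xander takes one such share (1,620,000).
The children's combined portion (6,480,000) is divided into 4 shares of 1,620,000: Xiomara takes 1,620,000; Hollis's 1,620,000 share passes to Hollis's issue; Esperanza's 1,620,000 share passes to Esperanza's issue; Celia's 1,620,000 share passes to Celia's issue.
Hollis's share (1,620,000) is divided into 3 shares of 540,000: Kalinda, Miko, and Vance each take 540,000.
Esperanza's share (1,620,000) is divided into 3 shares of 540,000: Zelie, Nkechi, and Rashid each take 540,000.
Celia's share (1,620,000) is divided into 4 shares of 405,000: Linnea, Alma, Tamsin, and Jakob each take 405,000.

Jakob receives 405,000.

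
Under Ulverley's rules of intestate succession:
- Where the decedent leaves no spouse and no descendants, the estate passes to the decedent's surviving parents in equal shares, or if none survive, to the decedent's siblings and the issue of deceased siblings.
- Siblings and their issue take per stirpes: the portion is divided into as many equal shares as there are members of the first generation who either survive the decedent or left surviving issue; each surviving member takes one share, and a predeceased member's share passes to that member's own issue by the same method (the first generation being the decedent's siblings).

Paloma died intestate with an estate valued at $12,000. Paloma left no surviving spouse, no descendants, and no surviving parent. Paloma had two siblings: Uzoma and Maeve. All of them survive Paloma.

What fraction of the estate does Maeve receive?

Maeve receives 1/2 of the estate.

The entire $12,000 passes to the siblings and their issue.
That amount ($12,000) is divided into 2 shares of $6,000: Uzoma and Maeve each take $6,000.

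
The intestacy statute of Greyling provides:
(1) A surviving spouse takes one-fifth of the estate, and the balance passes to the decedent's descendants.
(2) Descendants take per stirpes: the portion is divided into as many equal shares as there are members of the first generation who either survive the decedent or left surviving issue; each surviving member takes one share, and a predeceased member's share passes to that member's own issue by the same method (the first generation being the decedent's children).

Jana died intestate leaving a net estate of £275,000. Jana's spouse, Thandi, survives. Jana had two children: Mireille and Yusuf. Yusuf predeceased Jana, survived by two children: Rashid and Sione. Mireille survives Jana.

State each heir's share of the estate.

Thandi takes one-fifth of £275,000 = £55,000. The remaining £220,000 passes to the descendants.
The descendants' portion (£220,000) is divided into 2 shares of £110,000: Mireille takes £110,000; Yusuf's £110,000 share passes to Yusuf's issue.
Yusuf's share (£110,000) is divided into 2 shares of £55,000: Rashid and Sione each take £55,000.

Thandi: £55,000; Mireille: £110,000; Rashid: £55,000; Sione: £55,000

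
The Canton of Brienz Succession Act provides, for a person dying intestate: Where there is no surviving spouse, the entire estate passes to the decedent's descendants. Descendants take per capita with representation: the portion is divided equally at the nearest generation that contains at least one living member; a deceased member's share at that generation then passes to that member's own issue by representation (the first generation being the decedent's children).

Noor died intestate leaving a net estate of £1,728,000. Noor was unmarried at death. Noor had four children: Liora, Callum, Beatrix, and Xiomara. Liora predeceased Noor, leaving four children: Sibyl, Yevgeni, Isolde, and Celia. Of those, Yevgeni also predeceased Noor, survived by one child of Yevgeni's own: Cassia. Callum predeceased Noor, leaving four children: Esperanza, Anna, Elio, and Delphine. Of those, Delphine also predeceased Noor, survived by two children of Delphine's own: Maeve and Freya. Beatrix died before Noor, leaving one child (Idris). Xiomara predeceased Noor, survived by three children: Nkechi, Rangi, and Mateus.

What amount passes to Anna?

The entire £1,728,000 passes to the descendants.
No child survives, so the initial division is made at the grandchildren's generation.
That amount (£1,728,000) is divided into 12 shares of £144,000: Sibyl, Isolde, Celia, Esperanza, Anna, Elio, Idris, Nkechi, Rangi, and Mateus each take £144,000; Yevgeni's £144,000 share passes to Yevgeni's issue; Delphine's £144,000 share passes to Delphine's issue.
Yevgeni's share (£144,000) passes entirely to Cassia.
Delphine's share (£144,000) is divided into 2 shares of £72,000: Maeve and Freya each take £72,000.

Anna receives £144,000.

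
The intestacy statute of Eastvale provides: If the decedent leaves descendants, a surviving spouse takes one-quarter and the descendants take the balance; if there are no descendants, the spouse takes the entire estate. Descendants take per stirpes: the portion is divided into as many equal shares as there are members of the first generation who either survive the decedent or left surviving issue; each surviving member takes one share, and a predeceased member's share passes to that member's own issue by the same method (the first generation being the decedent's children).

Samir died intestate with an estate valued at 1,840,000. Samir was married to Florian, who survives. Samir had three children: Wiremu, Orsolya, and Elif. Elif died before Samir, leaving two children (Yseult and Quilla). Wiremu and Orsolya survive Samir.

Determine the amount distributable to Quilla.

Quilla receives 230,000.

Florian takes one-quarter of 1,840,000 = 460,000. The remaining 1,380,000 passes to the descendants.
The descendants' portion (1,380,000) is divided into 3 shares of 460,000: Wiremu and Orsolya each take 460,000; Elif's 460,000 share passes to Elif's issue.
Elif's share (460,000) is divided into 2 shares of 230,000: Yseult and Quilla each take 230,000.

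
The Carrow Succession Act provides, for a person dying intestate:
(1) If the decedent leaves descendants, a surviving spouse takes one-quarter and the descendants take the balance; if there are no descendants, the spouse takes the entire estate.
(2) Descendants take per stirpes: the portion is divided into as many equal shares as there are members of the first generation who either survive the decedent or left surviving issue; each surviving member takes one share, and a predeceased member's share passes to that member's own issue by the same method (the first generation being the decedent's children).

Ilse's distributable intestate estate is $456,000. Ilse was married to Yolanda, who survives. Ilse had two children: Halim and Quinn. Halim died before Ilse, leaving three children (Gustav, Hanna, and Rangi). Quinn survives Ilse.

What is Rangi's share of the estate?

Yolanda takes one-quarter of $456,000 = $114,000. The remaining $342,000 passes to the descendants.
The descendants' portion ($342,000) is divided into 2 shares of $171,000: Quinn takes $171,000; Halim's $171,000 share passes to Halim's issue.
Halim's share ($171,000) is divided into 3 shares of $57,000: Gustav, Hanna, and Rangi each take $57,000.

Rangi receives $57,000.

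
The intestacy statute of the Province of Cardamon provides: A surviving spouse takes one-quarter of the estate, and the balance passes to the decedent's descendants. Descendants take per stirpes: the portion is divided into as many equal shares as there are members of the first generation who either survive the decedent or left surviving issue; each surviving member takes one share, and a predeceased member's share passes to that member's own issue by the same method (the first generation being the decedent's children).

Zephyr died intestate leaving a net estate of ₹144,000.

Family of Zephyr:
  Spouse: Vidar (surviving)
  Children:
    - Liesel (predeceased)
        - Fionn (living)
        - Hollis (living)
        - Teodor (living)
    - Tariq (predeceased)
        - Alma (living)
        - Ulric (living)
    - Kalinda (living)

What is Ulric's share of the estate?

Ulric receives ₹18,000.

Vidar takes one-quarter of ₹144,000 = ₹36,000. The remaining ₹108,000 passes to the descendants.
The descendants' portion (₹108,000) is divided into 3 shares of ₹36,000: Kalinda takes ₹36,000; Liesel's ₹36,000 share passes to Liesel's issue; Tariq's ₹36,000 share passes to Tariq's issue.
Liesel's share (₹36,000) is divided into 3 shares of ₹12,000: Fionn, Hollis, and Teodor each take ₹12,000.
Tariq's share (₹36,000) is divided into 2 shares of ₹18,000: Alma and Ulric each take ₹18,000.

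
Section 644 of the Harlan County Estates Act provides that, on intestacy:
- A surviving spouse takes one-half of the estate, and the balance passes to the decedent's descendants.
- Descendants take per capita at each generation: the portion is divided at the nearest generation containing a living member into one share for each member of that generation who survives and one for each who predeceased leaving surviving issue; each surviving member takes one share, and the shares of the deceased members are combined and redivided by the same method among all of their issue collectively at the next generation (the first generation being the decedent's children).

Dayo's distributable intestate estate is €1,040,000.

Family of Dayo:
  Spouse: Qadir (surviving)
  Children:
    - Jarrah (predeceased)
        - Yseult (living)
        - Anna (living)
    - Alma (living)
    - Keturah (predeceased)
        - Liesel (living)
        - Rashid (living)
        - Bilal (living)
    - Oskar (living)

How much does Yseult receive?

Yseult receives €52,000.

Qadir takes one-half of €1,040,000 = €520,000. The remaining €520,000 passes to the descendants.
The descendants' portion (€520,000) is divided at the children's generation into 4 shares of €130,000. Alma and Oskar each take €130,000. The 2 shares of the deceased (Jarrah and Keturah) are combined into a pool of €260,000.
That pool (€260,000) is divided at the grandchildren's generation equally among Yseult, Anna, Liesel, Rashid, and Bilal: €52,000 each.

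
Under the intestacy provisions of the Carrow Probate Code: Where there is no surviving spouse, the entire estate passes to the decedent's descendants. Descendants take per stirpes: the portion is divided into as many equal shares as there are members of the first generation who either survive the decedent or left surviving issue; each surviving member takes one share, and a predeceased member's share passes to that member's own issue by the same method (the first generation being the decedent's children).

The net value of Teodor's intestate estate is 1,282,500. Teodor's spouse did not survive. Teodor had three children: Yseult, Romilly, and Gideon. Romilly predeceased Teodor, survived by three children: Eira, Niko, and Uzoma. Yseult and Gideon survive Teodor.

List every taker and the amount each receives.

Yseult: 427,500; Eira: 142,500; Niko: 142,500; Uzoma: 142,500; Gideon: 427,500

The entire 1,282,500 passes to the descendants.
That amount (1,282,500) is divided into 3 shares of 427,500: Yseult and Gideon each take 427,500; Romilly's 427,500 share passes to Romilly's issue.
Romilly's share (427,500) is divided into 3 shares of 142,500: Eira, Niko, and Uzoma each take 142,500.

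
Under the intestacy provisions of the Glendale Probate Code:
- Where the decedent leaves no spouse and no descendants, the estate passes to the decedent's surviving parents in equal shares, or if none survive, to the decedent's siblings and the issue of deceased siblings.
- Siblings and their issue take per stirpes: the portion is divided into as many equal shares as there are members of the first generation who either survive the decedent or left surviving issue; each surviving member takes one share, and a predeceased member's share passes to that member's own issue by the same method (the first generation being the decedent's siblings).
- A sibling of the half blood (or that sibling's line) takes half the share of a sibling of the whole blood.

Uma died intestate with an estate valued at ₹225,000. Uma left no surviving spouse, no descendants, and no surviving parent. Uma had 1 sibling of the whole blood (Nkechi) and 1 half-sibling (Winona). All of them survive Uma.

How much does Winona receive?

The entire ₹225,000 passes to the siblings and their issue.
Counting each half-blood sibling's line as half a unit, there are 3/2 units in ₹225,000, so one unit is ₹150,000. Whole-blood lines (Nkechi) take ₹150,000 each; half-blood lines (Winona) take ₹75,000 each.

Winona receives ₹75,000.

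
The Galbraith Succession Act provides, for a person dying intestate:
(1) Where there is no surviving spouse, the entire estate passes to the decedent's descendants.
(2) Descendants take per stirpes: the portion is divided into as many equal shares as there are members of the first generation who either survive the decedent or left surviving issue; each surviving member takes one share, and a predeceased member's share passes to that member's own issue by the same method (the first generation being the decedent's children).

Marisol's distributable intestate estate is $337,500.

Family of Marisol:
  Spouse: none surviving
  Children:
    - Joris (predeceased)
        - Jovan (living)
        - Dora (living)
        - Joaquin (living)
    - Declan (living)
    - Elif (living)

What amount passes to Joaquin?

The entire $337,500 passes to the descendants.
That amount ($337,500) is divided into 3 shares of $112,500: Declan and Elif each take $112,500; Joris's $112,500 share passes to Joris's issue.
Joris's share ($112,500) is divided into 3 shares of $37,500: Jovan, Dora, and Joaquin each take $37,500.

Joaquin receives $37,500.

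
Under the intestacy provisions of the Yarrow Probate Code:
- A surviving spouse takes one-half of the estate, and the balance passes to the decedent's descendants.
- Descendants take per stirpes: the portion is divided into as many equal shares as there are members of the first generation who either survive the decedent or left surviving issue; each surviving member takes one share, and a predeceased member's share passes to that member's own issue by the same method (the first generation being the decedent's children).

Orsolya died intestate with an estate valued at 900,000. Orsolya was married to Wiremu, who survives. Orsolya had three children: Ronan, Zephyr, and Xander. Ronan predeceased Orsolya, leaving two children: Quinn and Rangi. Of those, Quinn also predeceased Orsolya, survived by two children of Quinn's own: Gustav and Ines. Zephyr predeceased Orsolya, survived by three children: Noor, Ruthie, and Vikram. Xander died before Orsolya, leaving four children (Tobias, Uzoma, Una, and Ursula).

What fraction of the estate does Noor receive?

Noor receives 1/18 of the estate.

Wiremu takes one-half of 900,000 = 450,000. The remaining 450,000 passes to the descendants.
The descendants' portion (450,000) is divided into 3 shares of 150,000: Ronan's 150,000 share passes to Ronan's issue; Zephyr's 150,000 share passes to Zephyr's issue; Xander's 150,000 share passes to Xander's issue.
Ronan's share (150,000) is divided into 2 shares of 75,000: Rangi takes 75,000; Quinn's 75,000 share passes to Quinn's issue.
Quinn's share (75,000) is divided into 2 shares of 37,500: Gustav and Ines each take 37,500.
Zephyr's share (150,000) is divided into 3 shares of 50,000: Noor, Ruthie, and Vikram each take 50,000.
Xander's share (150,000) is divided into 4 shares of 37,500: Tobias, Uzoma, Una, and Ursula each take 37,500.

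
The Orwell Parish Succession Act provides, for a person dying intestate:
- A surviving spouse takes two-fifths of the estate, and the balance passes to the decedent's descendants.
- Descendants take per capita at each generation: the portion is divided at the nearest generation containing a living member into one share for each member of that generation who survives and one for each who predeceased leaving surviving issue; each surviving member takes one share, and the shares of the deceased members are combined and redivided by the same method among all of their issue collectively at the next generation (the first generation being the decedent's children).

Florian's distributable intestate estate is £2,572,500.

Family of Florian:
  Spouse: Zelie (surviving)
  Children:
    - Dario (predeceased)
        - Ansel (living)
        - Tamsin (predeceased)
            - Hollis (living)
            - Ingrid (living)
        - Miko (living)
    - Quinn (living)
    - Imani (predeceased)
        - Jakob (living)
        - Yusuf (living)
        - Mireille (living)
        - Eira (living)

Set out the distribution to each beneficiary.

Zelie takes two-fifths of £2,572,500 = £1,029,000. The remaining £1,543,500 passes to the descendants.
The descendants' portion (£1,543,500) is divided at the children's generation into 3 shares of £514,500. Quinn takes £514,500. The 2 shares of the deceased (Dario and Imani) are combined into a pool of £1,029,000.
That pool (£1,029,000) is divided at the grandchildren's generation into 7 shares of £147,000. Ansel, Miko, Jakob, Yusuf, Mireille, and Eira each take £147,000. The remaining share for the deceased Tamsin (£147,000) is carried to the next generation.
That pool (£147,000) is divided at the great-grandchildren's generation equally among Hollis and Ingrid: £73,500 each.

Zelie: £1,029,000; Ansel: £147,000; Hollis: £73,500; Ingrid: £73,500; Miko: £147,000; Quinn: £514,500; Jakob: £147,000; Yusuf: £147,000; Mireille: £147,000; Eira: £147,000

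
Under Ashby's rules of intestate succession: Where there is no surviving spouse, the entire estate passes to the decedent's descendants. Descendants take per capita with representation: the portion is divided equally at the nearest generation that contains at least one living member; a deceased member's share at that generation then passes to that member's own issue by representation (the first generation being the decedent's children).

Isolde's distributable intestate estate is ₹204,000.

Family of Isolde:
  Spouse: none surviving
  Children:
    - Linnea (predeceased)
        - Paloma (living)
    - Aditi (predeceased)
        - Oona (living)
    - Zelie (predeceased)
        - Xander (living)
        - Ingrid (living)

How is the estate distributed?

The entire ₹204,000 passes to the descendants.
No child survives, so the initial division is made at the grandchildren's generation.
That amount (₹204,000) is divided into 4 shares of ₹51,000: Paloma, Oona, Xander, and Ingrid each take ₹51,000.

Paloma: ₹51,000; Oona: ₹51,000; Xander: ₹51,000; Ingrid: ₹51,000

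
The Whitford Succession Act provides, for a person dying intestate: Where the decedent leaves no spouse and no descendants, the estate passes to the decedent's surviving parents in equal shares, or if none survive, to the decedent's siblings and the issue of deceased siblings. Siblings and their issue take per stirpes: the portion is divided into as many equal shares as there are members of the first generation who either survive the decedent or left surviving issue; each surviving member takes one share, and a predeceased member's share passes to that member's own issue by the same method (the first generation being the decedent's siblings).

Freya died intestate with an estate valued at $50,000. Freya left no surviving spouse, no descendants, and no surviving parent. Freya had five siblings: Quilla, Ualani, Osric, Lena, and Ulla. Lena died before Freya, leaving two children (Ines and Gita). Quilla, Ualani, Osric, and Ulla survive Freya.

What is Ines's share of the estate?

The entire $50,000 passes to the siblings and their issue.
That amount ($50,000) is divided into 5 shares of $10,000: Quilla, Ualani, Osric, and Ulla each take $10,000; Lena's $10,000 share passes to Lena's issue.
Lena's share ($10,000) is divided into 2 shares of $5,000: Ines and Gita each take $5,000.

Ines receives $5,000.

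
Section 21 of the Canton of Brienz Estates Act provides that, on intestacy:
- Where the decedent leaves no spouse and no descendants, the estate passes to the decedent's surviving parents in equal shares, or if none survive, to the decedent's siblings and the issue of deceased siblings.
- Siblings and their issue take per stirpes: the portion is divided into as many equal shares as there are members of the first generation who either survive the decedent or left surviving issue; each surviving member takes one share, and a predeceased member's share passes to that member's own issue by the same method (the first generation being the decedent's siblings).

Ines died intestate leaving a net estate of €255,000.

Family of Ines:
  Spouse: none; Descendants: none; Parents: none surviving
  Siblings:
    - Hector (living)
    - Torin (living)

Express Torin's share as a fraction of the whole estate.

Torin receives 1/2 of the estate.

The entire €255,000 passes to the siblings and their issue.
That amount (€255,000) is divided into 2 shares of €127,500: Hector and Torin each take €127,500.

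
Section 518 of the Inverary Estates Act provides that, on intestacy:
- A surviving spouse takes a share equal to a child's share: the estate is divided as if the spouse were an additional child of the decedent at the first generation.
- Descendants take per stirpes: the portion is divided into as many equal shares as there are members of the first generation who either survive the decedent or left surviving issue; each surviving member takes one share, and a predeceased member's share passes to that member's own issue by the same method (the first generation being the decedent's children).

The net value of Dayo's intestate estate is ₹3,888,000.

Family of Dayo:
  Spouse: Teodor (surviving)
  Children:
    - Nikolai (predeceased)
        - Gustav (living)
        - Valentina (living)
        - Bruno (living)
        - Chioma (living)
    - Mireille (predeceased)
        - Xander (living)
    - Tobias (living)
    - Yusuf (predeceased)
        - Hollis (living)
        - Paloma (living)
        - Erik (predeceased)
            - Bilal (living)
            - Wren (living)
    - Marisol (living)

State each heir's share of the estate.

The spouse counts as an additional share at the children's level, so there are 6 primary shares of ₹648,000. Teodor takes one such share (₹648,000).
The children's combined portion (₹3,240,000) is divided into 5 shares of ₹648,000: Tobias and Marisol each take ₹648,000; Nikolai's ₹648,000 share passes to Nikolai's issue; Mireille's ₹648,000 share passes to Mireille's issue; Yusuf's ₹648,000 share passes to Yusuf's issue.
Nikolai's share (₹648,000) is divided into 4 shares of ₹162,000: Gustav, Valentina, Bruno, and Chioma each take ₹162,000.
Mireille's share (₹648,000) passes entirely to Xander.
Yusuf's share (₹648,000) is divided into 3 shares of ₹216,000: Hollis and Paloma each take ₹216,000; Erik's ₹216,000 share passes to Erik's issue.
Erik's share (₹216,000) is divided into 2 shares of ₹108,000: Bilal and Wren each take ₹108,000.

Teodor: ₹648,000; Gustav: ₹162,000; Valentina: ₹162,000; Bruno: ₹162,000; Chioma: ₹162,000; Xander: ₹648,000; Tobias: ₹648,000; Hollis: ₹216,000; Paloma: ₹216,000; Bilal: ₹108,000; Wren: ₹108,000; Marisol: ₹648,000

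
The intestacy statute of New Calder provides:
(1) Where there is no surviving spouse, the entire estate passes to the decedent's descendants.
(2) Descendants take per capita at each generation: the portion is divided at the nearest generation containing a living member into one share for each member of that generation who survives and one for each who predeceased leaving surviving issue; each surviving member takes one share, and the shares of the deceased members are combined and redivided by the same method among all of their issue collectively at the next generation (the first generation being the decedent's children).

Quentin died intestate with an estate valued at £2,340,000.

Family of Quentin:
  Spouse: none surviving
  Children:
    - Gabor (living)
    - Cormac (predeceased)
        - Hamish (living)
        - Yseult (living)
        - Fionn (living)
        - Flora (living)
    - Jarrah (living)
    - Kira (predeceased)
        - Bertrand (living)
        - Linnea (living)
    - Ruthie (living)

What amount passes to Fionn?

Fionn receives £156,000.

The entire £2,340,000 passes to the descendants.
That amount (£2,340,000) is divided at the children's generation into 5 shares of £468,000. Gabor, Jarrah, and Ruthie each take £468,000. The 2 shares of the deceased (Cormac and Kira) are combined into a pool of £936,000.
That pool (£936,000) is divided at the grandchildren's generation equally among Hamish, Yseult, Fionn, Flora, Bertrand, and Linnea: £156,000 each.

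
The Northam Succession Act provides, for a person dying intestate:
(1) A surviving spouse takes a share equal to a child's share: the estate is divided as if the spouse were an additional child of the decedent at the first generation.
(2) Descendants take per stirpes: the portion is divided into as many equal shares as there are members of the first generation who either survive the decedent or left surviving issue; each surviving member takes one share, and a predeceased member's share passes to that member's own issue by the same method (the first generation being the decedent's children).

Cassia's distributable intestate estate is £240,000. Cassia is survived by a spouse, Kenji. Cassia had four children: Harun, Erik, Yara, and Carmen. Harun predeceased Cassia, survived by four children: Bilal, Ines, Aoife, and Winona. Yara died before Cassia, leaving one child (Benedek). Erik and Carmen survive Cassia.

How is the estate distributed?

The spouse counts as an additional share at the children's level, so there are 5 primary shares of £48,000. Kenji takes one such share (£48,000).
The children's combined portion (£192,000) is divided into 4 shares of £48,000: Erik and Carmen each take £48,000; Harun's £48,000 share passes to Harun's issue; Yara's £48,000 share passes to Yara's issue.
Harun's share (£48,000) is divided into 4 shares of £12,000: Bilal, Ines, Aoife, and Winona each take £12,000.
Yara's share (£48,000) passes entirely to Benedek.

Kenji: £48,000; Bilal: £12,000; Ines: £12,000; Aoife: £12,000; Winona: £12,000; Erik: £48,000; Benedek: £48,000; Carmen: £48,000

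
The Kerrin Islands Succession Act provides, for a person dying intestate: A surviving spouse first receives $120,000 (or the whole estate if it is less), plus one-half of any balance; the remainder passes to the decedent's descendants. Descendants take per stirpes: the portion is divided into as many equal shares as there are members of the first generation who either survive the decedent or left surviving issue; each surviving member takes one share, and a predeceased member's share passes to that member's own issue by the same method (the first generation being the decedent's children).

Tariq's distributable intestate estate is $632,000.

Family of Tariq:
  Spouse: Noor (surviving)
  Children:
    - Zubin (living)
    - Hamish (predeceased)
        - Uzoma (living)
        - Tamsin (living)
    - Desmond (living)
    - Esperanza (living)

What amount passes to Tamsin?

Tamsin receives $32,000.

Noor first takes $120,000, leaving a balance of $512,000. Noor then takes one-half of the balance ($256,000), for a total of $376,000. The remaining $256,000 passes to the descendants.
The descendants' portion ($256,000) is divided into 4 shares of $64,000: Zubin, Desmond, and Esperanza each take $64,000; Hamish's $64,000 share passes to Hamish's issue.
Hamish's share ($64,000) is divided into 2 shares of $32,000: Uzoma and Tamsin each take $32,000.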